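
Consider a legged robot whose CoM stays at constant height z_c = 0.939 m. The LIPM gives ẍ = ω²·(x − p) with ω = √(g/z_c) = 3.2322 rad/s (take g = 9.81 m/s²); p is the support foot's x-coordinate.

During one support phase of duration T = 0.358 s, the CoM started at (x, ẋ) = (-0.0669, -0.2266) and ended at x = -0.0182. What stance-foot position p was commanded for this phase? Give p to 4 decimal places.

p = -0.2664

ωT = 3.2322·0.358 = 1.157128; cosh(ωT) = 1.747586, sinh(ωT) = 1.433198
x(T) = p + (x₀−p)·cosh(ωT) + (ẋ₀/ω)·sinh(ωT) ⇒ p·(1 − cosh) = x(T) − x₀·cosh − (ẋ₀/ω)·sinh
numerator   = -0.0182 − (-0.0669)·1.747586 − (-0.2266/3.2322)·1.433198 = 0.199191
denominator = 1 − 1.747586 = -0.747586
p = 0.199191 / -0.747586 = -0.2664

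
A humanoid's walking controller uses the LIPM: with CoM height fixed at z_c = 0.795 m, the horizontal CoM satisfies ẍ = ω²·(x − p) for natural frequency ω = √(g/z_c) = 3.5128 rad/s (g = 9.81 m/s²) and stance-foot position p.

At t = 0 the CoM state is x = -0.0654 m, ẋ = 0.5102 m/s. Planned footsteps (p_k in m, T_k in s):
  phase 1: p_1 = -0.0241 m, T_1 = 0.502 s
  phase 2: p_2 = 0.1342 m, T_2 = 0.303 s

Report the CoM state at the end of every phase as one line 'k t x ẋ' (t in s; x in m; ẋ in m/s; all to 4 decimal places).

phase 1: p=-0.0241, T=0.502, ωT=1.763426, cosh=3.001920, sinh=2.830463; start (x,ẋ)=(-0.065400, 0.510200) → end (x,ẋ)=(0.263018, 1.120940)
phase 2: p=0.1342, T=0.303, ωT=1.064378, cosh=1.621989, sinh=1.277047; start (x,ẋ)=(0.263018, 1.120940) → end (x,ẋ)=(0.750649, 2.396031)

1 0.5020 0.2630 1.1209
2 0.8050 0.7506 2.3960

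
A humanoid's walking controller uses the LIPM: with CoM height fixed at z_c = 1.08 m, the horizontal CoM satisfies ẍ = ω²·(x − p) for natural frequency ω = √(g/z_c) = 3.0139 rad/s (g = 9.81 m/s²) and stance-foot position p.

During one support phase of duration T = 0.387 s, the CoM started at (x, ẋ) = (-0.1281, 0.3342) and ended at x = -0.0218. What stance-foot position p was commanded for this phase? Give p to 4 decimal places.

ωT = 3.0139·0.387 = 1.166379; cosh(ωT) = 1.760920, sinh(ωT) = 1.449428
x(T) = p + (x₀−p)·cosh(ωT) + (ẋ₀/ω)·sinh(ωT) ⇒ p·(1 − cosh) = x(T) − x₀·cosh − (ẋ₀/ω)·sinh
numerator   = -0.0218 − (-0.1281)·1.760920 − (0.3342/3.0139)·1.449428 = 0.043052
denominator = 1 − 1.760920 = -0.760920
p = 0.043052 / -0.760920 = -0.0566

p = -0.0566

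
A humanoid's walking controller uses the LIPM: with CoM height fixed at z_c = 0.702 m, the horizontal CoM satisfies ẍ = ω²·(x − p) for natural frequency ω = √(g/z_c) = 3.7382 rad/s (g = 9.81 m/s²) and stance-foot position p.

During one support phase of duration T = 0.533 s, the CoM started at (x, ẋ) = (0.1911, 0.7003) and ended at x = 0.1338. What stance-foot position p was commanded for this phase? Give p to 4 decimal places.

p = 0.4585

ωT = 3.7382·0.533 = 1.992461; cosh(ωT) = 3.734958, sinh(ωT) = 3.598599
x(T) = p + (x₀−p)·cosh(ωT) + (ẋ₀/ω)·sinh(ωT) ⇒ p·(1 − cosh) = x(T) − x₀·cosh − (ẋ₀/ω)·sinh
numerator   = 0.1338 − (0.1911)·3.734958 − (0.7003/3.7382)·3.598599 = -1.254098
denominator = 1 − 3.734958 = -2.734958
p = -1.254098 / -2.734958 = 0.4585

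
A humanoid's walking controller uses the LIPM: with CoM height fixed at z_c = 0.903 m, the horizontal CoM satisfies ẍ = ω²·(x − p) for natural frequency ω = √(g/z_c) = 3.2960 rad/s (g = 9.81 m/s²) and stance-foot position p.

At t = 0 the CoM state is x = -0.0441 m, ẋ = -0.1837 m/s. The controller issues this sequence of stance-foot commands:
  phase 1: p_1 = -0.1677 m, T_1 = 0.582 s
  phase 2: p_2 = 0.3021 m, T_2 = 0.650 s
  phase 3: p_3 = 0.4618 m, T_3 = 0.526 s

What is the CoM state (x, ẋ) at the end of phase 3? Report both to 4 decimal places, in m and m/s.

phase 1: p=-0.1677, T=0.582, ωT=1.918272, cosh=3.478021, sinh=3.331161; start (x,ẋ)=(-0.044100, -0.183700) → end (x,ẋ)=(0.076524, 0.718154)
phase 2: p=0.3021, T=0.650, ωT=2.142400, cosh=4.318617, sinh=4.201244; start (x,ẋ)=(0.076524, 0.718154) → end (x,ẋ)=(0.243318, -0.022188)
phase 3: p=0.4618, T=0.526, ωT=1.733696, cosh=2.919085, sinh=2.742455; start (x,ẋ)=(0.243318, -0.022188) → end (x,ẋ)=(-0.194430, -2.039659)

x = -0.1944, ẋ = -2.0397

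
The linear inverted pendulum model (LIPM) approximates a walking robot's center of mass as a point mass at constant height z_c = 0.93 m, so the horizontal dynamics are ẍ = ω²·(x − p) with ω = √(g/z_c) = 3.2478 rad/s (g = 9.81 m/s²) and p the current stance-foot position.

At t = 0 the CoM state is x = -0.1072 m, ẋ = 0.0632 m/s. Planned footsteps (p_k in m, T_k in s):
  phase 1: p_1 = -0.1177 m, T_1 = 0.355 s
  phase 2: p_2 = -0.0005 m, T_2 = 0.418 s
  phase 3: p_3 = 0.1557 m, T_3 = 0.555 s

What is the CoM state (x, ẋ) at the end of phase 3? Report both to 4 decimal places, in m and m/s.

phase 1: p=-0.1177, T=0.355, ωT=1.152969, cosh=1.741641, sinh=1.425943; start (x,ẋ)=(-0.107200, 0.063200) → end (x,ẋ)=(-0.071665, 0.158699)
phase 2: p=-0.0005, T=0.418, ωT=1.357580, cosh=2.072030, sinh=1.814747; start (x,ẋ)=(-0.071665, 0.158699) → end (x,ẋ)=(-0.059281, -0.090612)
phase 3: p=0.1557, T=0.555, ωT=1.802529, cosh=3.114924, sinh=2.950043; start (x,ẋ)=(-0.059281, -0.090612) → end (x,ẋ)=(-0.596254, -2.342012)

x = -0.5963, ẋ = -2.3420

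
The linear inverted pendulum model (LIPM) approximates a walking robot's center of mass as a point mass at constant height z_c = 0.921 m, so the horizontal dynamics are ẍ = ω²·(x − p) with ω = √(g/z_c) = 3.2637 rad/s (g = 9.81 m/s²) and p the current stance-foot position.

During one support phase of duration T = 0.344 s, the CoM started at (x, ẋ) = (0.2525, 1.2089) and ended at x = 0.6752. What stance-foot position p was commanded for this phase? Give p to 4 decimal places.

ωT = 3.2637·0.344 = 1.122713; cosh(ωT) = 1.699288, sinh(ωT) = 1.373892
x(T) = p + (x₀−p)·cosh(ωT) + (ẋ₀/ω)·sinh(ωT) ⇒ p·(1 − cosh) = x(T) − x₀·cosh − (ẋ₀/ω)·sinh
numerator   = 0.6752 − (0.2525)·1.699288 − (1.2089/3.2637)·1.373892 = -0.262771
denominator = 1 − 1.699288 = -0.699288
p = -0.262771 / -0.699288 = 0.3758

p = 0.3758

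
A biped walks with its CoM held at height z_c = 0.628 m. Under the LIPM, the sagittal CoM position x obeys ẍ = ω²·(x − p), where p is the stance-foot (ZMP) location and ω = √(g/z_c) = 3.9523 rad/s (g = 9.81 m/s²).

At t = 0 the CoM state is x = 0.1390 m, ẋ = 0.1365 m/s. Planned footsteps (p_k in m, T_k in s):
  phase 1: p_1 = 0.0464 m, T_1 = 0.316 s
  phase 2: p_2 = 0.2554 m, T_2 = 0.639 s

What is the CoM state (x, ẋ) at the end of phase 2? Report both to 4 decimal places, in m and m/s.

phase 1: p=0.0464, T=0.316, ωT=1.248927, cosh=1.886706, sinh=1.599893; start (x,ẋ)=(0.139000, 0.136500) → end (x,ẋ)=(0.276364, 0.843069)
phase 2: p=0.2554, T=0.639, ωT=2.525520, cosh=6.288703, sinh=6.208686; start (x,ẋ)=(0.276364, 0.843069) → end (x,ẋ)=(1.711619, 5.816243)

x = 1.7116, ẋ = 5.8162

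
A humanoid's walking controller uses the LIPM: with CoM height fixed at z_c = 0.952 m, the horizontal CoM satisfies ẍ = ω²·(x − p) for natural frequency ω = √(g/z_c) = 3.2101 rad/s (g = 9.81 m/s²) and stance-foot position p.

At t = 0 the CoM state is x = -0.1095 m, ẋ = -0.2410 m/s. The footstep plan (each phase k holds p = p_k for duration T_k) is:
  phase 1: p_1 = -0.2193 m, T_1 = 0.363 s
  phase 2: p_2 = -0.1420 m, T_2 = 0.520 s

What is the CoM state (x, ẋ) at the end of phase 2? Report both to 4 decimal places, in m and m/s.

x = -0.0535, ẋ = 0.2961

phase 1: p=-0.2193, T=0.363, ωT=1.165266, cosh=1.759308, sinh=1.447469; start (x,ẋ)=(-0.109500, -0.241000) → end (x,ẋ)=(-0.134797, 0.086194)
phase 2: p=-0.1420, T=0.520, ωT=1.669252, cosh=2.748292, sinh=2.559904; start (x,ẋ)=(-0.134797, 0.086194) → end (x,ẋ)=(-0.053469, 0.296075)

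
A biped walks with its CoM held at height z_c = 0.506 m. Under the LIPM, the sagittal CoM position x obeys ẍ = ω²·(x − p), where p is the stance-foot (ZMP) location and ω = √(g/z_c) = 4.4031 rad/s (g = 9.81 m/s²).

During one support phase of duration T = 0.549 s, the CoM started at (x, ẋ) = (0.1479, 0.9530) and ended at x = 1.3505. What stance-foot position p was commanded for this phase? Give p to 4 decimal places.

p = 0.1482

ωT = 4.4031·0.549 = 2.417302; cosh(ωT) = 5.652360, sinh(ωT) = 5.563198
x(T) = p + (x₀−p)·cosh(ωT) + (ẋ₀/ω)·sinh(ωT) ⇒ p·(1 − cosh) = x(T) − x₀·cosh − (ẋ₀/ω)·sinh
numerator   = 1.3505 − (0.1479)·5.652360 − (0.9530/4.4031)·5.563198 = -0.689574
denominator = 1 − 5.652360 = -4.652360
p = -0.689574 / -4.652360 = 0.1482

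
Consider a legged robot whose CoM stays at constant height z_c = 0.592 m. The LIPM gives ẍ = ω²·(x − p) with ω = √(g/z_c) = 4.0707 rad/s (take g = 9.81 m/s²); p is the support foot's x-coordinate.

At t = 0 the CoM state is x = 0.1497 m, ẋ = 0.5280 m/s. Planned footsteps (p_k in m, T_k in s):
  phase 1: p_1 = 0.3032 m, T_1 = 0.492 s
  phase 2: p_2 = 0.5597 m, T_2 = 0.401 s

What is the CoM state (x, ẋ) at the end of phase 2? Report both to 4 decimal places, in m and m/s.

x = -0.5762, ẋ = -4.3893

phase 1: p=0.3032, T=0.492, ωT=2.002784, cosh=3.772309, sinh=3.637350; start (x,ẋ)=(0.149700, 0.528000) → end (x,ẋ)=(0.195942, -0.281028)
phase 2: p=0.5597, T=0.401, ωT=1.632351, cosh=2.655678, sinh=2.460208; start (x,ẋ)=(0.195942, -0.281028) → end (x,ẋ)=(-0.576169, -4.389274)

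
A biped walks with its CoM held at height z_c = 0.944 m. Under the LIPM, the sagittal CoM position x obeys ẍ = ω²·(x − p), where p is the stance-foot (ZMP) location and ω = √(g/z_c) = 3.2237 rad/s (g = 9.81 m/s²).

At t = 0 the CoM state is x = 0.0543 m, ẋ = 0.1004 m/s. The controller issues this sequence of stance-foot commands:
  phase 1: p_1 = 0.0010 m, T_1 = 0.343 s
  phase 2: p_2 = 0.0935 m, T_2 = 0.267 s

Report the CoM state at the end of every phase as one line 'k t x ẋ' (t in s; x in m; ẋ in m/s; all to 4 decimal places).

1 0.3430 0.1322 0.3994
2 0.6100 0.2678 0.6780

phase 1: p=0.0010, T=0.343, ωT=1.105729, cosh=1.676198, sinh=1.345229; start (x,ẋ)=(0.054300, 0.100400) → end (x,ẋ)=(0.132238, 0.399432)
phase 2: p=0.0935, T=0.267, ωT=0.860728, cosh=1.393868, sinh=0.971014; start (x,ẋ)=(0.132238, 0.399432) → end (x,ẋ)=(0.267808, 0.678014)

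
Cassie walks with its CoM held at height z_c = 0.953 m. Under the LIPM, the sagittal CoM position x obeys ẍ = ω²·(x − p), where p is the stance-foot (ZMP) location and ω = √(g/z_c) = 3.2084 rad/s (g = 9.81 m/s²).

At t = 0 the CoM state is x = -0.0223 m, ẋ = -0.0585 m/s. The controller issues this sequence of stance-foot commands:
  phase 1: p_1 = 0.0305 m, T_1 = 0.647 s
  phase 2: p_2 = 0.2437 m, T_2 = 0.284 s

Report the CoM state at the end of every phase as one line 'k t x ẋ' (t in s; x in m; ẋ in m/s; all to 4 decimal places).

phase 1: p=0.0305, T=0.647, ωT=2.075835, cosh=4.048325, sinh=3.922873; start (x,ẋ)=(-0.022300, -0.058500) → end (x,ẋ)=(-0.254779, -0.901376)
phase 2: p=0.2437, T=0.284, ωT=0.911186, cosh=1.444658, sinh=1.042611; start (x,ẋ)=(-0.254779, -0.901376) → end (x,ẋ)=(-0.769345, -2.969648)

1 0.6470 -0.2548 -0.9014
2 0.9310 -0.7693 -2.9696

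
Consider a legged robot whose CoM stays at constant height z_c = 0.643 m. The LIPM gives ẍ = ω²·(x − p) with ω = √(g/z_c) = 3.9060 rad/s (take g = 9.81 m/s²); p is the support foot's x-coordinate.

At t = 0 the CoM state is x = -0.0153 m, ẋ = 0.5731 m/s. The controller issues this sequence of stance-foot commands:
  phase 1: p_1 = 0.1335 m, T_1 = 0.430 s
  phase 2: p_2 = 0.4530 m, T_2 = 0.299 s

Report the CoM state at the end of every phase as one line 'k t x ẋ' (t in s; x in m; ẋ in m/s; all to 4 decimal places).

1 0.4300 0.1004 0.0859
2 0.7290 -0.1368 -1.8486

phase 1: p=0.1335, T=0.430, ωT=1.679580, cosh=2.774878, sinh=2.588425; start (x,ẋ)=(-0.015300, 0.573100) → end (x,ẋ)=(0.100380, 0.085856)
phase 2: p=0.4530, T=0.299, ωT=1.167894, cosh=1.763118, sinh=1.452096; start (x,ẋ)=(0.100380, 0.085856) → end (x,ẋ)=(-0.136793, -1.848648)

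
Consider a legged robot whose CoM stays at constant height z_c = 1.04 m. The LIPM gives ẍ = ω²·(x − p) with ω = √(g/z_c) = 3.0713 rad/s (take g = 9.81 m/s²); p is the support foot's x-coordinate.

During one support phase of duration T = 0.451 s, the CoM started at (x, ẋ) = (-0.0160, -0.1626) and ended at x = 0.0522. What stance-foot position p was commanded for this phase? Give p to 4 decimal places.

p = -0.1650

ωT = 3.0713·0.451 = 1.385156; cosh(ωT) = 2.122868, sinh(ωT) = 1.872583
x(T) = p + (x₀−p)·cosh(ωT) + (ẋ₀/ω)·sinh(ωT) ⇒ p·(1 − cosh) = x(T) − x₀·cosh − (ẋ₀/ω)·sinh
numerator   = 0.0522 − (-0.0160)·2.122868 − (-0.1626/3.0713)·1.872583 = 0.185304
denominator = 1 − 2.122868 = -1.122868
p = 0.185304 / -1.122868 = -0.1650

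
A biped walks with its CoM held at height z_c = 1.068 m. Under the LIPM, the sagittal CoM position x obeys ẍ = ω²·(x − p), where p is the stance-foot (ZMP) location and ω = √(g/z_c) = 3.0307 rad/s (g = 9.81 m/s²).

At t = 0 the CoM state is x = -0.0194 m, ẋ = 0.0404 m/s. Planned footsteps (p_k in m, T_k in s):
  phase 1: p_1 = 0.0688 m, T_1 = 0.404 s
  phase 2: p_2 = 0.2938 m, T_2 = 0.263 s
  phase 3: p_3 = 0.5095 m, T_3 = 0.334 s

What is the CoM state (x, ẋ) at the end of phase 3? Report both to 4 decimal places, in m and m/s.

phase 1: p=0.0688, T=0.404, ωT=1.224403, cosh=1.848033, sinh=1.554100; start (x,ẋ)=(-0.019400, 0.040400) → end (x,ẋ)=(-0.073480, -0.340762)
phase 2: p=0.2938, T=0.263, ωT=0.797074, cosh=1.334842, sinh=0.884197; start (x,ẋ)=(-0.073480, -0.340762) → end (x,ẋ)=(-0.295877, -1.439077)
phase 3: p=0.5095, T=0.334, ωT=1.012254, cosh=1.557598, sinh=1.194199; start (x,ẋ)=(-0.295877, -1.439077) → end (x,ẋ)=(-1.311999, -5.156370)

x = -1.3120, ẋ = -5.1564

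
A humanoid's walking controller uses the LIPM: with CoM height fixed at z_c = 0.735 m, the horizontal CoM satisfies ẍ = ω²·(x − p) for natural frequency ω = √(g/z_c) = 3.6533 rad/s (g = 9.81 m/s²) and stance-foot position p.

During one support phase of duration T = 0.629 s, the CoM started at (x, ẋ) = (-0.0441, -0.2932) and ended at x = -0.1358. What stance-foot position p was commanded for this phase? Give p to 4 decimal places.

p = -0.1195

ωT = 3.6533·0.629 = 2.297926; cosh(ωT) = 5.026991, sinh(ωT) = 4.926524
x(T) = p + (x₀−p)·cosh(ωT) + (ẋ₀/ω)·sinh(ωT) ⇒ p·(1 − cosh) = x(T) − x₀·cosh − (ẋ₀/ω)·sinh
numerator   = -0.1358 − (-0.0441)·5.026991 − (-0.2932/3.6533)·4.926524 = 0.481274
denominator = 1 − 5.026991 = -4.026991
p = 0.481274 / -4.026991 = -0.1195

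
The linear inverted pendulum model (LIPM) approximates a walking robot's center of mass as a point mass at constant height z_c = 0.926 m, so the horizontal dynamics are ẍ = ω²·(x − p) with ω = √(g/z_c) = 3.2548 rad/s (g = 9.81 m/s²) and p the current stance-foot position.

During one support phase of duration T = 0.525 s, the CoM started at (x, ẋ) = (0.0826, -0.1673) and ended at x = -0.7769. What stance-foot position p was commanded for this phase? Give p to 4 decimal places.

ωT = 3.2548·0.525 = 1.708770; cosh(ωT) = 2.851627, sinh(ωT) = 2.670538
x(T) = p + (x₀−p)·cosh(ωT) + (ẋ₀/ω)·sinh(ωT) ⇒ p·(1 − cosh) = x(T) − x₀·cosh − (ẋ₀/ω)·sinh
numerator   = -0.7769 − (0.0826)·2.851627 − (-0.1673/3.2548)·2.670538 = -0.875176
denominator = 1 − 2.851627 = -1.851627
p = -0.875176 / -1.851627 = 0.4727

p = 0.4727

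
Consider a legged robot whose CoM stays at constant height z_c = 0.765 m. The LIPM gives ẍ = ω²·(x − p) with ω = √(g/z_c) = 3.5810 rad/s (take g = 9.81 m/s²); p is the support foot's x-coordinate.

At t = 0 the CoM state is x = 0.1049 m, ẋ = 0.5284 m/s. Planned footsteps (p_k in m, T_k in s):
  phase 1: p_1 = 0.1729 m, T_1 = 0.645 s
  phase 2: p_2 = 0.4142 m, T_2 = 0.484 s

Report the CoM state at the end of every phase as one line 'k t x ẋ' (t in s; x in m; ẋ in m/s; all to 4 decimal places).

1 0.6450 0.5628 1.4730
2 1.1290 1.9754 5.7569

phase 1: p=0.1729, T=0.645, ωT=2.309745, cosh=5.085571, sinh=4.986285; start (x,ẋ)=(0.104900, 0.528400) → end (x,ẋ)=(0.562840, 1.473016)
phase 2: p=0.4142, T=0.484, ωT=1.733204, cosh=2.917736, sinh=2.741019; start (x,ẋ)=(0.562840, 1.473016) → end (x,ẋ)=(1.975389, 5.756862)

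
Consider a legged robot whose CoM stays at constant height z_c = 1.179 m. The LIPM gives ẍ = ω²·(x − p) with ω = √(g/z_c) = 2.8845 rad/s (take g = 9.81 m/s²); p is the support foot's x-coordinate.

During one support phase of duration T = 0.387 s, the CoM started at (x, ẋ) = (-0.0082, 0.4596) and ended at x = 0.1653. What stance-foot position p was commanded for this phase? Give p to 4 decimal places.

ωT = 2.8845·0.387 = 1.116302; cosh(ωT) = 1.690514, sinh(ωT) = 1.363026
x(T) = p + (x₀−p)·cosh(ωT) + (ẋ₀/ω)·sinh(ωT) ⇒ p·(1 − cosh) = x(T) − x₀·cosh − (ẋ₀/ω)·sinh
numerator   = 0.1653 − (-0.0082)·1.690514 − (0.4596/2.8845)·1.363026 = -0.038015
denominator = 1 − 1.690514 = -0.690514
p = -0.038015 / -0.690514 = 0.0551

p = 0.0551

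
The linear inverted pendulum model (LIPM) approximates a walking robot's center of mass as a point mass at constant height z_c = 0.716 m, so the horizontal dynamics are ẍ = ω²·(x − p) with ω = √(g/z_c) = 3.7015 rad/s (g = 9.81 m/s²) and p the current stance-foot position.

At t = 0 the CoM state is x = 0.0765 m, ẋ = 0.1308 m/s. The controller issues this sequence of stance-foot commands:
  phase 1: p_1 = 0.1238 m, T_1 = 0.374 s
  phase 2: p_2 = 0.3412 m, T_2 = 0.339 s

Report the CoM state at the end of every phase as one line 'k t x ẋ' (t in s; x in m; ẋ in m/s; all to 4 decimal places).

1 0.3740 0.0896 -0.0501
2 0.7130 -0.1577 -1.5955

phase 1: p=0.1238, T=0.374, ωT=1.384361, cosh=2.121379, sinh=1.870895; start (x,ẋ)=(0.076500, 0.130800) → end (x,ẋ)=(0.089571, -0.050082)
phase 2: p=0.3412, T=0.339, ωT=1.254808, cosh=1.896149, sinh=1.611018; start (x,ẋ)=(0.089571, -0.050082) → end (x,ẋ)=(-0.157724, -1.595474)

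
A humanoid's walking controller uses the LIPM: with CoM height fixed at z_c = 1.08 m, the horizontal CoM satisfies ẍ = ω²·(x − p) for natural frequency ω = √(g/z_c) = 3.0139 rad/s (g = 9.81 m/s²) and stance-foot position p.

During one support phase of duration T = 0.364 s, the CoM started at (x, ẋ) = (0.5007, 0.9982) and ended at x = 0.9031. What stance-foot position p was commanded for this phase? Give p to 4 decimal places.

ωT = 3.0139·0.364 = 1.097060; cosh(ωT) = 1.664598, sinh(ωT) = 1.330747
x(T) = p + (x₀−p)·cosh(ωT) + (ẋ₀/ω)·sinh(ωT) ⇒ p·(1 − cosh) = x(T) − x₀·cosh − (ẋ₀/ω)·sinh
numerator   = 0.9031 − (0.5007)·1.664598 − (0.9982/3.0139)·1.330747 = -0.371106
denominator = 1 − 1.664598 = -0.664598
p = -0.371106 / -0.664598 = 0.5584

p = 0.5584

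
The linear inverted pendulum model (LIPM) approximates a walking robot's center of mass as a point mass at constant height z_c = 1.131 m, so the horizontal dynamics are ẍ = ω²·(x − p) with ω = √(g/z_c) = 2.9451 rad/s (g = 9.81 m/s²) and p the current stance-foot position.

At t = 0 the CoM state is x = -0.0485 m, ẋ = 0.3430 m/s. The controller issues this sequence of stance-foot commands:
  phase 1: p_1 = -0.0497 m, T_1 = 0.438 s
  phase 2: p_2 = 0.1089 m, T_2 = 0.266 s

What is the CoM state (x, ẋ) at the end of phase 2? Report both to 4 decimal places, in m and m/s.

x = 0.3596, ẋ = 0.9946

phase 1: p=-0.0497, T=0.438, ωT=1.289954, cosh=1.953951, sinh=1.678668; start (x,ẋ)=(-0.048500, 0.343000) → end (x,ẋ)=(0.148150, 0.676138)
phase 2: p=0.1089, T=0.266, ωT=0.783397, cosh=1.322873, sinh=0.866021; start (x,ẋ)=(0.148150, 0.676138) → end (x,ẋ)=(0.359645, 0.994553)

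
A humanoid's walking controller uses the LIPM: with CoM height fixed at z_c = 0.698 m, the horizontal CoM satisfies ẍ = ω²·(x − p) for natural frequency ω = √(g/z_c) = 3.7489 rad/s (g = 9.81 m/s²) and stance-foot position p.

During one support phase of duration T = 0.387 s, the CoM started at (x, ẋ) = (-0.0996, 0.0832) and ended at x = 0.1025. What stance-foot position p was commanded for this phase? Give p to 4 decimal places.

p = -0.2254

ωT = 3.7489·0.387 = 1.450824; cosh(ωT) = 2.250504, sinh(ωT) = 2.016127
x(T) = p + (x₀−p)·cosh(ωT) + (ẋ₀/ω)·sinh(ωT) ⇒ p·(1 − cosh) = x(T) − x₀·cosh − (ẋ₀/ω)·sinh
numerator   = 0.1025 − (-0.0996)·2.250504 − (0.0832/3.7489)·2.016127 = 0.281906
denominator = 1 − 2.250504 = -1.250504
p = 0.281906 / -1.250504 = -0.2254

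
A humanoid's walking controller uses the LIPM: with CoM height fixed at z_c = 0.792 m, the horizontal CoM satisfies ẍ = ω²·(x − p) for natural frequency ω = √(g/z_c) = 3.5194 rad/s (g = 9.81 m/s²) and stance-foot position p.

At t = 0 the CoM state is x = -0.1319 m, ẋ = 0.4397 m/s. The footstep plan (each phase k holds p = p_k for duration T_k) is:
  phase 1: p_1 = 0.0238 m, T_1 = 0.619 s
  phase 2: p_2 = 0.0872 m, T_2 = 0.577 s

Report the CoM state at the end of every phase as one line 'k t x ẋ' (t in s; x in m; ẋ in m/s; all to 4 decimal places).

1 0.6190 -0.1280 -0.4223
2 1.1960 -1.1958 -4.4715

phase 1: p=0.0238, T=0.619, ωT=2.178509, cosh=4.473166, sinh=4.359956; start (x,ẋ)=(-0.131900, 0.439700) → end (x,ẋ)=(-0.127956, -0.422276)
phase 2: p=0.0872, T=0.577, ωT=2.030694, cosh=3.875308, sinh=3.744063; start (x,ẋ)=(-0.127956, -0.422276) → end (x,ẋ)=(-1.195829, -4.471534)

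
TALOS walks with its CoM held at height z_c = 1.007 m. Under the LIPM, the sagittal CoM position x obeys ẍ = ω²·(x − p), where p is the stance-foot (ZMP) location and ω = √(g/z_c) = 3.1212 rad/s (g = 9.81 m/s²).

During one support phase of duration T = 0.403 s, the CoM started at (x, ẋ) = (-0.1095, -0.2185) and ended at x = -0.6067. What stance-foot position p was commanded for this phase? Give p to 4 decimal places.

p = 0.3167

ωT = 3.1212·0.403 = 1.257844; cosh(ωT) = 1.901047, sinh(ωT) = 1.616781
x(T) = p + (x₀−p)·cosh(ωT) + (ẋ₀/ω)·sinh(ωT) ⇒ p·(1 − cosh) = x(T) − x₀·cosh − (ẋ₀/ω)·sinh
numerator   = -0.6067 − (-0.1095)·1.901047 − (-0.2185/3.1212)·1.616781 = -0.285352
denominator = 1 − 1.901047 = -0.901047
p = -0.285352 / -0.901047 = 0.3167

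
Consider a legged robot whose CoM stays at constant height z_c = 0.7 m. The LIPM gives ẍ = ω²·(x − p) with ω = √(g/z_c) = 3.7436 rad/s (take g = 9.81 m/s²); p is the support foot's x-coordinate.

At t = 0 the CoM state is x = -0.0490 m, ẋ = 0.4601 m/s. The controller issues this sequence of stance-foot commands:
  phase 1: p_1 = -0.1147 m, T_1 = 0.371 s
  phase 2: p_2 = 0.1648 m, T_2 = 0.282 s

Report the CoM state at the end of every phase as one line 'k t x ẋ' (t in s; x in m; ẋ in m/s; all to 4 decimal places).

phase 1: p=-0.1147, T=0.371, ωT=1.388876, cosh=2.129847, sinh=1.880491; start (x,ẋ)=(-0.049000, 0.460100) → end (x,ẋ)=(0.256349, 1.442458)
phase 2: p=0.1648, T=0.282, ωT=1.055695, cosh=1.610961, sinh=1.263011; start (x,ẋ)=(0.256349, 1.442458) → end (x,ẋ)=(0.798937, 2.756607)

1 0.3710 0.2563 1.4425
2 0.6530 0.7989 2.7566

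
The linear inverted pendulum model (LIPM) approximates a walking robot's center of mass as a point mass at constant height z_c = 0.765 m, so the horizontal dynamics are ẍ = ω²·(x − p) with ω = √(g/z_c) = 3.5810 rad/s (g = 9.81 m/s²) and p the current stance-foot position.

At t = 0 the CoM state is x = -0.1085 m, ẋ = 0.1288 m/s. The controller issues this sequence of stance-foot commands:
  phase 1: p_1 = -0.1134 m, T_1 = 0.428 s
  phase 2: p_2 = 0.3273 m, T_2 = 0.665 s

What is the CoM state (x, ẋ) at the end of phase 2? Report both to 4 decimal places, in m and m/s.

x = -1.0537, ẋ = -4.7974

phase 1: p=-0.1134, T=0.428, ωT=1.532668, cosh=2.423237, sinh=2.207278; start (x,ẋ)=(-0.108500, 0.128800) → end (x,ẋ)=(-0.022136, 0.350844)
phase 2: p=0.3273, T=0.665, ωT=2.381365, cosh=5.456043, sinh=5.363619; start (x,ẋ)=(-0.022136, 0.350844) → end (x,ẋ)=(-1.053742, -4.797433)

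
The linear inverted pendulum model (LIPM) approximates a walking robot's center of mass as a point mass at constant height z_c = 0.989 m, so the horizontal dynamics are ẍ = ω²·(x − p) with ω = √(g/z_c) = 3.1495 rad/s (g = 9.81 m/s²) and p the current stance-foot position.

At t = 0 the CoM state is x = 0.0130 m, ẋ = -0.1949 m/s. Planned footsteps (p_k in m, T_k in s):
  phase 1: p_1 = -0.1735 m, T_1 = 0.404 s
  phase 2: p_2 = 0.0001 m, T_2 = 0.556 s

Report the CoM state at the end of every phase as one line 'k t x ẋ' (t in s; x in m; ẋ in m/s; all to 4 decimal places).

1 0.4040 0.0837 0.5909
2 0.9600 0.7723 2.4889

phase 1: p=-0.1735, T=0.404, ωT=1.272398, cosh=1.924780, sinh=1.644621; start (x,ẋ)=(0.013000, -0.194900) → end (x,ẋ)=(0.083698, 0.590881)
phase 2: p=0.0001, T=0.556, ωT=1.751122, cosh=2.967321, sinh=2.793742; start (x,ẋ)=(0.083698, 0.590881) → end (x,ẋ)=(0.772298, 2.488900)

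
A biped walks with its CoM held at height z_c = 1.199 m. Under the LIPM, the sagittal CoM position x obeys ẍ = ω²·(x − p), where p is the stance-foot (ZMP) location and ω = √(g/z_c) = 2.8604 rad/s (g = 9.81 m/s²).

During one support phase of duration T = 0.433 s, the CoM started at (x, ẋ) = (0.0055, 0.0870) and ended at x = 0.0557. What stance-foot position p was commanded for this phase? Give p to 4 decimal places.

p = 0.0031

ωT = 2.8604·0.433 = 1.238553; cosh(ωT) = 1.870210, sinh(ωT) = 1.580407
x(T) = p + (x₀−p)·cosh(ωT) + (ẋ₀/ω)·sinh(ωT) ⇒ p·(1 − cosh) = x(T) − x₀·cosh − (ẋ₀/ω)·sinh
numerator   = 0.0557 − (0.0055)·1.870210 − (0.0870/2.8604)·1.580407 = -0.002655
denominator = 1 − 1.870210 = -0.870210
p = -0.002655 / -0.870210 = 0.0031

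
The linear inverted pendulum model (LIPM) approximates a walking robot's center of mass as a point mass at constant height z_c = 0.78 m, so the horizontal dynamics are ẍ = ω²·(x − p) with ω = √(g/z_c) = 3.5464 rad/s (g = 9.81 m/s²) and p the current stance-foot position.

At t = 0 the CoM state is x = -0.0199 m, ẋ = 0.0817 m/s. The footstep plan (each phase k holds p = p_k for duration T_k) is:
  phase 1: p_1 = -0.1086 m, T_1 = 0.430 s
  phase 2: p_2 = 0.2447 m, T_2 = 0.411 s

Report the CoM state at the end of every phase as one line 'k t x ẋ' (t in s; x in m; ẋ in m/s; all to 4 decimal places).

1 0.4300 0.1553 0.8851
2 0.8410 0.5491 1.3596

phase 1: p=-0.1086, T=0.430, ωT=1.524952, cosh=2.406277, sinh=2.188646; start (x,ẋ)=(-0.019900, 0.081700) → end (x,ẋ)=(0.155258, 0.885066)
phase 2: p=0.2447, T=0.411, ωT=1.457570, cosh=2.264156, sinh=2.031355; start (x,ẋ)=(0.155258, 0.885066) → end (x,ẋ)=(0.549148, 1.359584)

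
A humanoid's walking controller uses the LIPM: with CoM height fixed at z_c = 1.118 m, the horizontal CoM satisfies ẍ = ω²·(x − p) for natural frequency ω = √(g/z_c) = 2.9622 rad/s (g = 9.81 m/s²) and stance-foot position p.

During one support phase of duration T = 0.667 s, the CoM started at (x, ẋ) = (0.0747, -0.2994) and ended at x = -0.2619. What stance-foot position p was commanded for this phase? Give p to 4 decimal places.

p = 0.0669

ωT = 2.9622·0.667 = 1.975787; cosh(ωT) = 3.675474, sinh(ωT) = 3.536822
x(T) = p + (x₀−p)·cosh(ωT) + (ẋ₀/ω)·sinh(ωT) ⇒ p·(1 − cosh) = x(T) − x₀·cosh − (ẋ₀/ω)·sinh
numerator   = -0.2619 − (0.0747)·3.675474 − (-0.2994/2.9622)·3.536822 = -0.178979
denominator = 1 − 3.675474 = -2.675474
p = -0.178979 / -2.675474 = 0.0669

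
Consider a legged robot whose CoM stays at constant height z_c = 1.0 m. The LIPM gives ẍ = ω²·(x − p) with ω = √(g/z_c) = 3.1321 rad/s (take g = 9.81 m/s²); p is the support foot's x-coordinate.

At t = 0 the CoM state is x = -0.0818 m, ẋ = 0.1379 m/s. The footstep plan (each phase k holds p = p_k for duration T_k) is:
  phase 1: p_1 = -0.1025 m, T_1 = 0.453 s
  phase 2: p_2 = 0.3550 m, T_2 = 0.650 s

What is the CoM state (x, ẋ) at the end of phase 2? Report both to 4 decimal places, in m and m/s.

x = -0.4029, ẋ = -2.1845

phase 1: p=-0.1025, T=0.453, ωT=1.418841, cosh=2.187162, sinh=1.945168; start (x,ẋ)=(-0.081800, 0.137900) → end (x,ẋ)=(0.028416, 0.427724)
phase 2: p=0.3550, T=0.650, ωT=2.035865, cosh=3.894721, sinh=3.764153; start (x,ẋ)=(0.028416, 0.427724) → end (x,ẋ)=(-0.402916, -2.184465)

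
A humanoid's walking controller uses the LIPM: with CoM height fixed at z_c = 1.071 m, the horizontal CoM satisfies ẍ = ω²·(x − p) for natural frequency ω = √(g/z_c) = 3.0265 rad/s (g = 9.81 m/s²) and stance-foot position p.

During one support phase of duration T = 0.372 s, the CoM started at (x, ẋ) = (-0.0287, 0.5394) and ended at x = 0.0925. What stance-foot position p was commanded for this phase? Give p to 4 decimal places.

ωT = 3.0265·0.372 = 1.125858; cosh(ωT) = 1.703617, sinh(ωT) = 1.379243
x(T) = p + (x₀−p)·cosh(ωT) + (ẋ₀/ω)·sinh(ωT) ⇒ p·(1 − cosh) = x(T) − x₀·cosh − (ẋ₀/ω)·sinh
numerator   = 0.0925 − (-0.0287)·1.703617 − (0.5394/3.0265)·1.379243 = -0.104423
denominator = 1 − 1.703617 = -0.703617
p = -0.104423 / -0.703617 = 0.1484

p = 0.1484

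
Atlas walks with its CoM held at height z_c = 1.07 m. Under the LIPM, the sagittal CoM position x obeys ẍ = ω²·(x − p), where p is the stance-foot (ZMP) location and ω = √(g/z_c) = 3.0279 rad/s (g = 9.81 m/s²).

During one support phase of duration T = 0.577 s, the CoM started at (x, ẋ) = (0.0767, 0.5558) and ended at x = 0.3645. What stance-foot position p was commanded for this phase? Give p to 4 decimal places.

ωT = 3.0279·0.577 = 1.747098; cosh(ωT) = 2.956104, sinh(ωT) = 2.781825
x(T) = p + (x₀−p)·cosh(ωT) + (ẋ₀/ω)·sinh(ωT) ⇒ p·(1 − cosh) = x(T) − x₀·cosh − (ẋ₀/ω)·sinh
numerator   = 0.3645 − (0.0767)·2.956104 − (0.5558/3.0279)·2.781825 = -0.372864
denominator = 1 − 2.956104 = -1.956104
p = -0.372864 / -1.956104 = 0.1906

p = 0.1906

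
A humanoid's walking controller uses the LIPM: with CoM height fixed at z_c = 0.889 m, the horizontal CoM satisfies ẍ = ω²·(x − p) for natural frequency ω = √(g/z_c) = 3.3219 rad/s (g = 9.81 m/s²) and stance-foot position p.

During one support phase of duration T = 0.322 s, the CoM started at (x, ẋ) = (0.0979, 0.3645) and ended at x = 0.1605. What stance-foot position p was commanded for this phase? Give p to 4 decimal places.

p = 0.2227

ωT = 3.3219·0.322 = 1.069652; cosh(ωT) = 1.628746, sinh(ωT) = 1.285618
x(T) = p + (x₀−p)·cosh(ωT) + (ẋ₀/ω)·sinh(ωT) ⇒ p·(1 − cosh) = x(T) − x₀·cosh − (ẋ₀/ω)·sinh
numerator   = 0.1605 − (0.0979)·1.628746 − (0.3645/3.3219)·1.285618 = -0.140020
denominator = 1 − 1.628746 = -0.628746
p = -0.140020 / -0.628746 = 0.2227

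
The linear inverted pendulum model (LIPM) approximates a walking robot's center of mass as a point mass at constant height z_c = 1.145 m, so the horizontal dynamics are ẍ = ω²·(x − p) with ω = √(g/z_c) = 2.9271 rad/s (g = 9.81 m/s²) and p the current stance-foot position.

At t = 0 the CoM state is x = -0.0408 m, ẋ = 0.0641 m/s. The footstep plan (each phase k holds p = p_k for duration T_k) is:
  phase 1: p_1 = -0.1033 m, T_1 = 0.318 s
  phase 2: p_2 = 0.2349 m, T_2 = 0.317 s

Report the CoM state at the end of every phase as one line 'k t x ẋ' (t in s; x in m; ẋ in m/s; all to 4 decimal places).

1 0.3180 0.0117 0.2899
2 0.6350 0.0142 -0.2730

phase 1: p=-0.1033, T=0.318, ωT=0.930818, cosh=1.465407, sinh=1.071176; start (x,ẋ)=(-0.040800, 0.064100) → end (x,ẋ)=(0.011745, 0.289898)
phase 2: p=0.2349, T=0.317, ωT=0.927891, cosh=1.462278, sinh=1.066891; start (x,ẋ)=(0.011745, 0.289898) → end (x,ẋ)=(0.014250, -0.272978)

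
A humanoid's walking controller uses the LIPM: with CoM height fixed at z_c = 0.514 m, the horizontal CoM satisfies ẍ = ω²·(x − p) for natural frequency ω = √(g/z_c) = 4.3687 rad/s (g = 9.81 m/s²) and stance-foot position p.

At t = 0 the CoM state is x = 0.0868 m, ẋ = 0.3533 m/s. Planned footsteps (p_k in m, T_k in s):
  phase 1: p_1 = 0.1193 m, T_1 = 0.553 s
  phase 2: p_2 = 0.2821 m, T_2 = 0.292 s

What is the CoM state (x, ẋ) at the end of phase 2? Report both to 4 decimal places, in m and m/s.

phase 1: p=0.1193, T=0.553, ωT=2.415891, cosh=5.644517, sinh=5.555229; start (x,ẋ)=(0.086800, 0.353300) → end (x,ẋ)=(0.385109, 1.205461)
phase 2: p=0.2821, T=0.292, ωT=1.275660, cosh=1.930156, sinh=1.650910; start (x,ẋ)=(0.385109, 1.205461) → end (x,ẋ)=(0.936460, 3.069661)

x = 0.9365, ẋ = 3.0697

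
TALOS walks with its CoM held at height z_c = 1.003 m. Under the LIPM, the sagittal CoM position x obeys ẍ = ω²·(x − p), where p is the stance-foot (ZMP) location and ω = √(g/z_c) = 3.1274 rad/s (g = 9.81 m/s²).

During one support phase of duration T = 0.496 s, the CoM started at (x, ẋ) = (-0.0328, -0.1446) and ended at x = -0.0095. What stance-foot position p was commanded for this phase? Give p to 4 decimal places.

ωT = 3.1274·0.496 = 1.551190; cosh(ωT) = 2.464539, sinh(ωT) = 2.252543
x(T) = p + (x₀−p)·cosh(ωT) + (ẋ₀/ω)·sinh(ωT) ⇒ p·(1 − cosh) = x(T) − x₀·cosh − (ẋ₀/ω)·sinh
numerator   = -0.0095 − (-0.0328)·2.464539 − (-0.1446/3.1274)·2.252543 = 0.175487
denominator = 1 − 2.464539 = -1.464539
p = 0.175487 / -1.464539 = -0.1198

p = -0.1198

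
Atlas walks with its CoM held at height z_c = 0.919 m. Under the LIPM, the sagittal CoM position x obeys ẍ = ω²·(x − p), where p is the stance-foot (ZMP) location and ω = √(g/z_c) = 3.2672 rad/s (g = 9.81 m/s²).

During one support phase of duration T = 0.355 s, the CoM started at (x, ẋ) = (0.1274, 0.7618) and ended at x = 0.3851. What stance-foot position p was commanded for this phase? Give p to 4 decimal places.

p = 0.2306

ωT = 3.2672·0.355 = 1.159856; cosh(ωT) = 1.751503, sinh(ωT) = 1.437971
x(T) = p + (x₀−p)·cosh(ωT) + (ẋ₀/ω)·sinh(ωT) ⇒ p·(1 − cosh) = x(T) − x₀·cosh − (ẋ₀/ω)·sinh
numerator   = 0.3851 − (0.1274)·1.751503 − (0.7618/3.2672)·1.437971 = -0.173327
denominator = 1 − 1.751503 = -0.751503
p = -0.173327 / -0.751503 = 0.2306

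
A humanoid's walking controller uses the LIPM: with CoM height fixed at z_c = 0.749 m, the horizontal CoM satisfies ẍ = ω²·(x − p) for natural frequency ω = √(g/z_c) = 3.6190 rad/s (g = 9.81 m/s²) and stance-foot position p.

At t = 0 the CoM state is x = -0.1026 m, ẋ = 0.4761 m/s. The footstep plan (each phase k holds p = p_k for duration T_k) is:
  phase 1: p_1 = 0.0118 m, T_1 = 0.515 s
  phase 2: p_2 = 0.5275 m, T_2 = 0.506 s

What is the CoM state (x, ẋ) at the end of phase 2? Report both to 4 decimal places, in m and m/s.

phase 1: p=0.0118, T=0.515, ωT=1.863785, cosh=3.301591, sinh=3.146506; start (x,ẋ)=(-0.102600, 0.476100) → end (x,ẋ)=(0.048039, 0.269191)
phase 2: p=0.5275, T=0.506, ωT=1.831214, cosh=3.200839, sinh=3.040620; start (x,ẋ)=(0.048039, 0.269191) → end (x,ẋ)=(-0.781009, -4.414356)

x = -0.7810, ẋ = -4.4144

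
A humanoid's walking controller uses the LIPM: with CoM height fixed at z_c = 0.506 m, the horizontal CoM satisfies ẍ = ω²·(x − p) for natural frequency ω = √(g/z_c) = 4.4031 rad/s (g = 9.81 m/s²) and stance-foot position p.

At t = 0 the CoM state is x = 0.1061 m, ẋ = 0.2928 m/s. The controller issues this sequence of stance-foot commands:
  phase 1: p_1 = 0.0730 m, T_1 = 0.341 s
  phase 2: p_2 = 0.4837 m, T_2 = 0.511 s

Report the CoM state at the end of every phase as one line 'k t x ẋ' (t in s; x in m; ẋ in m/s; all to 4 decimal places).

phase 1: p=0.0730, T=0.341, ωT=1.501457, cosh=2.355515, sinh=2.132709; start (x,ẋ)=(0.106100, 0.292800) → end (x,ẋ)=(0.292790, 1.000521)
phase 2: p=0.4837, T=0.511, ωT=2.249984, cosh=4.796493, sinh=4.691092; start (x,ẋ)=(0.292790, 1.000521) → end (x,ẋ)=(0.633962, 0.855676)

1 0.3410 0.2928 1.0005
2 0.8520 0.6340 0.8557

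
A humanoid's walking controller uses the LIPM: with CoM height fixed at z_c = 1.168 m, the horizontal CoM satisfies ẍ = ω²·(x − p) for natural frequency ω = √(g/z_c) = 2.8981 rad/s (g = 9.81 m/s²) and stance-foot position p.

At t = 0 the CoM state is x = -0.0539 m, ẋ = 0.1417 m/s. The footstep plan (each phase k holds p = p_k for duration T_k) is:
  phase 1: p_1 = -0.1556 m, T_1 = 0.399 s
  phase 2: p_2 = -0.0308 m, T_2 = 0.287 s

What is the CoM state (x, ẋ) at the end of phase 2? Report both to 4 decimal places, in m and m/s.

x = 0.3521, ẋ = 1.2461

phase 1: p=-0.1556, T=0.399, ωT=1.156342, cosh=1.746460, sinh=1.431825; start (x,ẋ)=(-0.053900, 0.141700) → end (x,ẋ)=(0.092023, 0.669485)
phase 2: p=-0.0308, T=0.287, ωT=0.831755, cosh=1.366316, sinh=0.931031; start (x,ẋ)=(0.092023, 0.669485) → end (x,ẋ)=(0.352091, 1.246131)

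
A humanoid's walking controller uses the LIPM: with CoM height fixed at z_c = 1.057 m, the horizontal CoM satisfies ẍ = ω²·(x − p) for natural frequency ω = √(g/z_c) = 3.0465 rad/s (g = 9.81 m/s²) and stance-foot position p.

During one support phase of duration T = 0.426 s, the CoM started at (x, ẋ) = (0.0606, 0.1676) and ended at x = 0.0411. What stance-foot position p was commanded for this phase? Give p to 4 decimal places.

p = 0.1771

ωT = 3.0465·0.426 = 1.297809; cosh(ωT) = 1.967198, sinh(ωT) = 1.694068
x(T) = p + (x₀−p)·cosh(ωT) + (ẋ₀/ω)·sinh(ωT) ⇒ p·(1 − cosh) = x(T) − x₀·cosh − (ẋ₀/ω)·sinh
numerator   = 0.0411 − (0.0606)·1.967198 − (0.1676/3.0465)·1.694068 = -0.171310
denominator = 1 − 1.967198 = -0.967198
p = -0.171310 / -0.967198 = 0.1771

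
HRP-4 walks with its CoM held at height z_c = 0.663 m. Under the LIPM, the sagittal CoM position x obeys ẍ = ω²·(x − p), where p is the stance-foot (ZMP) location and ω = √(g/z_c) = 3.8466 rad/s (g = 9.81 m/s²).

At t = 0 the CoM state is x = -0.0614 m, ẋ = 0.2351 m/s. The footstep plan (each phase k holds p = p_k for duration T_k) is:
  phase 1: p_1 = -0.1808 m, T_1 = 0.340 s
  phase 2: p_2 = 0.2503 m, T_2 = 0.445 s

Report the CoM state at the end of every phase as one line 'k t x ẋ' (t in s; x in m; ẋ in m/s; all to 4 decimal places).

1 0.3400 0.1609 1.2537
2 0.7850 0.8677 2.6634

phase 1: p=-0.1808, T=0.340, ωT=1.307844, cosh=1.984297, sinh=1.713895; start (x,ẋ)=(-0.061400, 0.235100) → end (x,ẋ)=(0.160876, 1.253673)
phase 2: p=0.2503, T=0.445, ωT=1.711737, cosh=2.859563, sinh=2.679011; start (x,ẋ)=(0.160876, 1.253673) → end (x,ẋ)=(0.867723, 2.663439)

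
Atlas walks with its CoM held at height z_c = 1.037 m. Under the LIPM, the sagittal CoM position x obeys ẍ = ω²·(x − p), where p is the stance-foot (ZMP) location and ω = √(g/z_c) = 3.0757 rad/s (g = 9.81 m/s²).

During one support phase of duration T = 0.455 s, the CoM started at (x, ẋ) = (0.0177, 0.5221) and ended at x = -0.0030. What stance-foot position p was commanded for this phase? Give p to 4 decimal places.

p = 0.3167

ωT = 3.0757·0.455 = 1.399444; cosh(ωT) = 2.149839, sinh(ωT) = 1.903105
x(T) = p + (x₀−p)·cosh(ωT) + (ẋ₀/ω)·sinh(ωT) ⇒ p·(1 − cosh) = x(T) − x₀·cosh − (ẋ₀/ω)·sinh
numerator   = -0.0030 − (0.0177)·2.149839 − (0.5221/3.0757)·1.903105 = -0.364104
denominator = 1 − 2.149839 = -1.149839
p = -0.364104 / -1.149839 = 0.3167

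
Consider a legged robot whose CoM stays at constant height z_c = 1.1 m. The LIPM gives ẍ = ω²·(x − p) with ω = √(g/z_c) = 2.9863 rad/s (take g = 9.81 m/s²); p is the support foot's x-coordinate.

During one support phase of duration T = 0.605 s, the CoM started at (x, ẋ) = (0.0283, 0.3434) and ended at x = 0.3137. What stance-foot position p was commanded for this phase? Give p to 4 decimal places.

p = 0.0543

ωT = 2.9863·0.605 = 1.806712; cosh(ωT) = 3.127290, sinh(ωT) = 2.963097
x(T) = p + (x₀−p)·cosh(ωT) + (ẋ₀/ω)·sinh(ωT) ⇒ p·(1 − cosh) = x(T) − x₀·cosh − (ẋ₀/ω)·sinh
numerator   = 0.3137 − (0.0283)·3.127290 − (0.3434/2.9863)·2.963097 = -0.115534
denominator = 1 − 3.127290 = -2.127290
p = -0.115534 / -2.127290 = 0.0543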